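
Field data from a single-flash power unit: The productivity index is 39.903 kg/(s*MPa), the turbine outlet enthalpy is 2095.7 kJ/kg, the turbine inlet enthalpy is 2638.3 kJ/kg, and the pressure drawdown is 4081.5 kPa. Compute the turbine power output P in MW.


Step 1: mdot = PI * dP / 1000 = 39.903 * 4081.5 / 1000 = 162.8641 kg/s
Step 2: P = mdot*(h_in - h_out)/1000 = 162.8641*(2638.3 - 2095.7)/1000 = 88.370 MW
P = 88.370 MW


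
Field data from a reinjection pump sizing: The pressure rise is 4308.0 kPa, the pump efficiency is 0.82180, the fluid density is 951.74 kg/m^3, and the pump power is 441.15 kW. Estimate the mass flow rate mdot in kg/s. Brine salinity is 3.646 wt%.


mdot = P_pump * rho * eta / dP
mdot = 441.15 * 951.74 * 0.82180 / 4308.0
mdot = 80.093 kg/s


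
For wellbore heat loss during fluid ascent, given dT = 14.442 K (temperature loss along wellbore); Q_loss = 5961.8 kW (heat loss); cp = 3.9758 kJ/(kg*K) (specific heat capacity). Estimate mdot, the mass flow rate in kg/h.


mdot = Q_loss / (cp * dT)
mdot = 5961.8 / (3.9758 * 14.442)
mdot = 103.8306 kg/s
Convert: 103.8306 kg/s * 3600.0 = 3.7379e+05 kg/h
mdot = 3.7379e+05 kg/h


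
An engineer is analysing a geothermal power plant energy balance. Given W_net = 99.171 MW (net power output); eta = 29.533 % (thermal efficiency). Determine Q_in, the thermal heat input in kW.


Q_in = W_net / (eta / 100)
Q_in = 99.171 / (29.533 / 100)
Q_in = 335.7972 MW
Convert: 335.7972 MW * 1000.0 = 3.3580e+05 kW
Q_in = 3.3580e+05 kW


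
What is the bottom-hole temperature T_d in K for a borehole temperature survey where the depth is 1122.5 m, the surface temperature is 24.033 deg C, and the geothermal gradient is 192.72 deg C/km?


T_d = T_surf + grad * d / 1000
T_d = 24.033 + 192.72 * 1122.5 / 1000
T_d = 240.3612 deg C
Convert to K: 240.3612 + 273.15 = 513.51 K
T_d = 513.51 K


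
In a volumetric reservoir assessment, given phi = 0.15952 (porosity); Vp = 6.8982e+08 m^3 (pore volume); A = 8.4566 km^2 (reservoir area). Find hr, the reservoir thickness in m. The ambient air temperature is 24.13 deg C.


hr = Vp / (A * 1e6 * phi)
hr = 6.8982e+08 / (8.4566 * 1e6 * 0.15952)
hr = 511.36 m


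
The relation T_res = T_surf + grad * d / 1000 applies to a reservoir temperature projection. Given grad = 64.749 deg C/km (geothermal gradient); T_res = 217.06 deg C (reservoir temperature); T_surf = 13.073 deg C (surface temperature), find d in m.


d = (T_res - T_surf) / grad * 1000
d = (217.06 - 13.073) / 64.749 * 1000
d = 3150.4 m


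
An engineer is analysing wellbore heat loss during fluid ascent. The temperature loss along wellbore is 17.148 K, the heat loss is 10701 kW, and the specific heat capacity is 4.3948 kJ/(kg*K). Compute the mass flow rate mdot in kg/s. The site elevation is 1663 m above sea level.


mdot = Q_loss / (cp * dT)
mdot = 10701 / (4.3948 * 17.148)
mdot = 141.99 kg/s


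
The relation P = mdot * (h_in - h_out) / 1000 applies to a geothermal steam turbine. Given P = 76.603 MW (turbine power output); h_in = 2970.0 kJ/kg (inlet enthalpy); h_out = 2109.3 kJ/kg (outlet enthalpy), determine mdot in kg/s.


mdot = P * 1000 / (h_in - h_out)
mdot = 76.603 * 1000 / (2970.0 - 2109.3)
mdot = 89.001 kg/s


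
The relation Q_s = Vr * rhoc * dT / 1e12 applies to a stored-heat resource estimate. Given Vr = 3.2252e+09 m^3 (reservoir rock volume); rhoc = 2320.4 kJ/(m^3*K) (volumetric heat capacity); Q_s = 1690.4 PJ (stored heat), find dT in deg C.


dT = Q_s * 1e12 / (Vr * rhoc)
dT = 1690.4 * 1e12 / (3.2252e+09 * 2320.4)
dT = 225.8759 K
Convert (temperature difference, 1 K = 1 deg C): 225.8759 K = 225.8759 deg C
dT = 225.88 deg C


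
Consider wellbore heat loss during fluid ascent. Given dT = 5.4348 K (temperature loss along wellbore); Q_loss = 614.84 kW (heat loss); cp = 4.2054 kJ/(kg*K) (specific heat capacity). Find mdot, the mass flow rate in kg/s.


mdot = Q_loss / (cp * dT)
mdot = 614.84 / (4.2054 * 5.4348)
mdot = 26.901 kg/s


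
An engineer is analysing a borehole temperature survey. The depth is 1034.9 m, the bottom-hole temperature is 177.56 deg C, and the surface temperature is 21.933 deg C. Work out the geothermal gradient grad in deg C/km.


grad = (T_d - T_surf) / d * 1000
grad = (177.56 - 21.933) / 1034.9 * 1000
grad = 150.38 deg C/km


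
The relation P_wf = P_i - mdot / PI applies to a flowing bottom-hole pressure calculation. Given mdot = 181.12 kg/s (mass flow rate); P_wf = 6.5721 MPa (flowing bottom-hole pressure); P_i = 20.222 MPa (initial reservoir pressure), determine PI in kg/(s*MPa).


PI = mdot / (P_i - P_wf)
PI = 181.12 / (20.222 - 6.5721)
PI = 13.269 kg/(s*MPa)


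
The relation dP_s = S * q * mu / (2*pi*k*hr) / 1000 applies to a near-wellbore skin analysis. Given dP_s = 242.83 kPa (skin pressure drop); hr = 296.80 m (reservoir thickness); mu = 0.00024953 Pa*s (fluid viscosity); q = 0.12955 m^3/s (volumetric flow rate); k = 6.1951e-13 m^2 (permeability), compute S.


S = dP_s * 1000 * 2*pi*k*hr / (q*mu)
S = 242.83 * 1000 * 2*pi*6.1951e-13*296.80 / (0.12955*0.00024953)
S = 8.6783


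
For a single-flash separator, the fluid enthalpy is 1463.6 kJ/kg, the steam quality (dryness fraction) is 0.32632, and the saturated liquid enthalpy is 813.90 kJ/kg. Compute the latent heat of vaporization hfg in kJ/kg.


hfg = (h - hf) / x
hfg = (1463.6 - 813.90) / 0.32632
hfg = 1991.0 kJ/kg


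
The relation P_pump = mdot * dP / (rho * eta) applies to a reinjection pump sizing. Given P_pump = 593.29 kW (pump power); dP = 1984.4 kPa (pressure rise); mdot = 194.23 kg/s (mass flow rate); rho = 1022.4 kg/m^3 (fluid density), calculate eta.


eta = mdot * dP / (rho * P_pump)
eta = 194.23 * 1984.4 / (1022.4 * 593.29)
eta = 0.63542


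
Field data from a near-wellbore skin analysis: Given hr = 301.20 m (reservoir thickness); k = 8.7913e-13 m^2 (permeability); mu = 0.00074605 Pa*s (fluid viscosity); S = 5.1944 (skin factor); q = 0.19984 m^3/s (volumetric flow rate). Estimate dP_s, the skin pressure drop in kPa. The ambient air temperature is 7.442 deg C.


dP_s = S * q * mu / (2*pi*k*hr) / 1000
dP_s = 5.1944 * 0.19984 * 0.00074605 / (2*pi*8.7913e-13*301.20) / 1000
dP_s = 465.48 kPa


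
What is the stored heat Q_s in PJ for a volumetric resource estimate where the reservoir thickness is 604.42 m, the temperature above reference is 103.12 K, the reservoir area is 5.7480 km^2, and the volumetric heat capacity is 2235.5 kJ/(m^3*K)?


Step 1: Vr = A*1e6*hr = 5.748*1e6*604.42 = 3.474206e+09 m^3
Step 2: Q_s = Vr*rhoc*dT/1e12 = 3.474206e+09*2235.5*103.12/1e12 = 800.89 PJ
Q_s = 800.89 PJ


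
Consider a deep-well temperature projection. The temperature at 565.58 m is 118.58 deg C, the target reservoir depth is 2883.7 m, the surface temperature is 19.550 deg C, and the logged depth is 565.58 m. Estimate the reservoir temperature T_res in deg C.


Step 1: grad = (T_d1 - T_surf)/d1 * 1000 = (118.58 - 19.55)/565.58 * 1000 = 175.0946 deg C/km
Step 2: T_res = T_surf + grad*d2/1000 = 19.55 + 175.0946*2883.7/1000 = 524.47 deg C
T_res = 524.47 deg C


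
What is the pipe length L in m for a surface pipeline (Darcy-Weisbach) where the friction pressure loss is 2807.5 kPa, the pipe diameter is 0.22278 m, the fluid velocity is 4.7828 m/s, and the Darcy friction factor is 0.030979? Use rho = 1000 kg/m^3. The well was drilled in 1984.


L = dP*1000*D / (f*rho*vel^2/2)
L = 2807.5*1000*0.22278 / (0.030979*1000*4.7828^2/2)
L = 1765.2 m


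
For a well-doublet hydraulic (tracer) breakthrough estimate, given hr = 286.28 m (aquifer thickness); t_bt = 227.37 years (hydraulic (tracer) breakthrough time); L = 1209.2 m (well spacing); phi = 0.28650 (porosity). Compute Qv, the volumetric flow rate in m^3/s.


Qv = pi*hr*phi*L^2 / (3*t_bt*365.25*86400)
Qv = pi*286.28*0.28650*1209.2^2 / (3*227.37*365.25*86400)
Qv = 0.017503 m^3/s


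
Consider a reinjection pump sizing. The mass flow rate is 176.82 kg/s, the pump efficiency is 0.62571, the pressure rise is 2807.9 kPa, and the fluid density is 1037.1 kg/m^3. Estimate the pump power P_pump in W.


P_pump = mdot * dP / (rho * eta)
P_pump = 176.82 * 2807.9 / (1037.1 * 0.62571)
P_pump = 765.1019 kW
Convert: 765.1019 kW * 1000.0 = 7.6510e+05 W
P_pump = 7.6510e+05 W


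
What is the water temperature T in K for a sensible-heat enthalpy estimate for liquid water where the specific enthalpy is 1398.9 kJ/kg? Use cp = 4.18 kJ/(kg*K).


T = h / cp
T = 1398.9 / 4.18
T = 334.6651 deg C
Convert to K: 334.6651 + 273.15 = 607.82 K
T = 607.82 K


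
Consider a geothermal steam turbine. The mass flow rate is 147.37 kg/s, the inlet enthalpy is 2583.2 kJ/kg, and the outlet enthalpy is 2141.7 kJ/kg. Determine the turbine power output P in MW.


P = mdot * (h_in - h_out) / 1000
P = 147.37 * (2583.2 - 2141.7) / 1000
P = 65.064 MW


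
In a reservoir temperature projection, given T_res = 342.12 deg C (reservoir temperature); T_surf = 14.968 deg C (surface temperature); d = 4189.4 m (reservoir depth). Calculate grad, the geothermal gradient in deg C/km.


grad = (T_res - T_surf) / d * 1000
grad = (342.12 - 14.968) / 4189.4 * 1000
grad = 78.090 deg C/km


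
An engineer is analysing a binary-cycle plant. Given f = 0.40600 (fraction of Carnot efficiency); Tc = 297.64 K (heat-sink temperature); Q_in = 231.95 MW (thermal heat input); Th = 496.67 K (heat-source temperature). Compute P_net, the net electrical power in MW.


Step 1: eta = (1 - Tc/Th)*f = (1 - 297.64/496.67)*0.406 = 0.1626959
Step 2: P_net = eta * Q_in = 0.1626959 * 231.95 = 37.737 MW
P_net = 37.737 MW


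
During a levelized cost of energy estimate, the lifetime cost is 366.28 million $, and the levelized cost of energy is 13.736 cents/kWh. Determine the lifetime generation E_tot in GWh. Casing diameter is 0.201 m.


E_tot = C_tot / LCOE * 100
E_tot = 366.28 / 13.736 * 100
E_tot = 2666.6 GWh


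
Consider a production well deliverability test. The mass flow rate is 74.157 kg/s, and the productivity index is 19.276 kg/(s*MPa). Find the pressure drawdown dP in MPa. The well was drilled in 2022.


dP = mdot * 1000 / PI
dP = 74.157 * 1000 / 19.276
dP = 3847.116 kPa
Convert: 3847.116 kPa * 0.001 = 3.8471 MPa
dP = 3.8471 MPa


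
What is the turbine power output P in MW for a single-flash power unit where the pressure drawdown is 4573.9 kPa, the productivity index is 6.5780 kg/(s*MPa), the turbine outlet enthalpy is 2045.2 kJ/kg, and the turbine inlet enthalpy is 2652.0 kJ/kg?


Step 1: mdot = PI * dP / 1000 = 6.578 * 4573.9 / 1000 = 30.08711 kg/s
Step 2: P = mdot*(h_in - h_out)/1000 = 30.08711*(2652.0 - 2045.2)/1000 = 18.257 MW
P = 18.257 MW


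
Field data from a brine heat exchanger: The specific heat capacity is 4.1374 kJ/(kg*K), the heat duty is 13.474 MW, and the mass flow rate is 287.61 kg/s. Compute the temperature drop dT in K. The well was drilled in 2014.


dT = Q * 1000 / (mdot * cp)
dT = 13.474 * 1000 / (287.61 * 4.1374)
dT = 11.323 K


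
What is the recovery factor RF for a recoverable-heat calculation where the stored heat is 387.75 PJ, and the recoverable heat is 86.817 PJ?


RF = Q_rec / Q_s
RF = 86.817 / 387.75
RF = 0.22390


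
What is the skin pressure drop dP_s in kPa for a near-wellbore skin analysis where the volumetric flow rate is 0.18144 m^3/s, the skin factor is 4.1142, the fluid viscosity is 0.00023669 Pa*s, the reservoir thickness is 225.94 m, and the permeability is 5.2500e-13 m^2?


dP_s = S * q * mu / (2*pi*k*hr) / 1000
dP_s = 4.1142 * 0.18144 * 0.00023669 / (2*pi*5.2500e-13*225.94) / 1000
dP_s = 237.06 kPa


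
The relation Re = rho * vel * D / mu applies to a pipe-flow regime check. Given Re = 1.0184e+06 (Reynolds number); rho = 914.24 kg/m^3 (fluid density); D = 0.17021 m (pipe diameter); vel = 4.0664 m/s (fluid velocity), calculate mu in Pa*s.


mu = rho * vel * D / Re
mu = 914.24 * 4.0664 * 0.17021 / 1.0184e+06
mu = 0.00062135 Pa*s


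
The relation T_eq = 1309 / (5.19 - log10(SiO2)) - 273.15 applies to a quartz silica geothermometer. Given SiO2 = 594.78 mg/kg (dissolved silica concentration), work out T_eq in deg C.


T_eq = 1309 / (5.19 - log10(SiO2)) - 273.15
T_eq = 1309 / (5.19 - log10(594.78)) - 273.15
T_eq = 268.73 deg C


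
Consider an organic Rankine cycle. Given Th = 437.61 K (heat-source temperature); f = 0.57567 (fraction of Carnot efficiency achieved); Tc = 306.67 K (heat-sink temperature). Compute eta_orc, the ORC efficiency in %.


eta_orc = (1 - Tc/Th) * f * 100
eta_orc = (1 - 306.67/437.61) * 0.57567 * 100
eta_orc = 17.225 %


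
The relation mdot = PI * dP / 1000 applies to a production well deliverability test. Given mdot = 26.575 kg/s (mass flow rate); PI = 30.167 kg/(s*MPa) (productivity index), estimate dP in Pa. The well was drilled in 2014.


dP = mdot * 1000 / PI
dP = 26.575 * 1000 / 30.167
dP = 880.9295 kPa
Convert: 880.9295 kPa * 1000.0 = 8.8093e+05 Pa
dP = 8.8093e+05 Pa


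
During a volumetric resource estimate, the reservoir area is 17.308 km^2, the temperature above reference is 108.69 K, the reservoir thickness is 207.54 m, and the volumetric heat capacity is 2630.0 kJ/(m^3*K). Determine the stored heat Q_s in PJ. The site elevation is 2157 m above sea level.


Step 1: Vr = A*1e6*hr = 17.308*1e6*207.54 = 3.592102e+09 m^3
Step 2: Q_s = Vr*rhoc*dT/1e12 = 3.592102e+09*2630.0*108.69/1e12 = 1026.8 PJ
Q_s = 1026.8 PJ


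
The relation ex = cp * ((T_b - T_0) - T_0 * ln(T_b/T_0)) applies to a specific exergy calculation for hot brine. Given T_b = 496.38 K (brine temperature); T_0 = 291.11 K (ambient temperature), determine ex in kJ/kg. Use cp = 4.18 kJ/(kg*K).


ex = cp * ((T_b - T_0) - T_0 * ln(T_b/T_0))
ex = 4.18 * ((496.38 - 291.11) - 291.11 * ln(496.38/291.11))
ex = 208.67 kJ/kg


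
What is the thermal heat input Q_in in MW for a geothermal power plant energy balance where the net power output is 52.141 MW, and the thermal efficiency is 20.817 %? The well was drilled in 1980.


Q_in = W_net / (eta / 100)
Q_in = 52.141 / (20.817 / 100)
Q_in = 250.47 MW


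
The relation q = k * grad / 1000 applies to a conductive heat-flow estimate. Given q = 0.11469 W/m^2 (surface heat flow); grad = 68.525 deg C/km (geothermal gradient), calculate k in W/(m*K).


k = q * 1000 / grad
k = 0.11469 * 1000 / 68.525
k = 1.6737 W/(m*K)


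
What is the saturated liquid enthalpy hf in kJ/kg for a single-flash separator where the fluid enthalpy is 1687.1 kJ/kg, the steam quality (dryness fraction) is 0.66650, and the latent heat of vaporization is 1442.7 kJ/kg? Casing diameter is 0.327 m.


hf = h - x * hfg
hf = 1687.1 - 0.66650 * 1442.7
hf = 725.54 kJ/kg


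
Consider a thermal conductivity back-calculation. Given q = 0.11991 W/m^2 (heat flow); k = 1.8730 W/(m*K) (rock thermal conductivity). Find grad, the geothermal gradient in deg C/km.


grad = q / k * 1000
grad = 0.11991 / 1.8730 * 1000
grad = 64.020 deg C/km


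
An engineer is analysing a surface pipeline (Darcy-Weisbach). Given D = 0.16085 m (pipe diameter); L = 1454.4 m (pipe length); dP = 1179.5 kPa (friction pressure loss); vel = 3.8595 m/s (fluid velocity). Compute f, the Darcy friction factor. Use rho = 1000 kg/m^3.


f = dP*1000 / ((L/D)*(rho*vel^2/2))
f = 1179.5*1000 / ((1454.4/0.16085)*(1000*3.8595^2/2))
f = 0.017515


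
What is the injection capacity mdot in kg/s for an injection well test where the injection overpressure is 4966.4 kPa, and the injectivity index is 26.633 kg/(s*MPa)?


mdot = II * dP / 1000
mdot = 26.633 * 4966.4 / 1000
mdot = 132.27 kg/s


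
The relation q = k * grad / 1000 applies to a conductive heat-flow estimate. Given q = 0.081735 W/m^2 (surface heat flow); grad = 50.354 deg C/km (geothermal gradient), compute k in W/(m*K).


k = q * 1000 / grad
k = 0.081735 * 1000 / 50.354
k = 1.6232 W/(m*K)


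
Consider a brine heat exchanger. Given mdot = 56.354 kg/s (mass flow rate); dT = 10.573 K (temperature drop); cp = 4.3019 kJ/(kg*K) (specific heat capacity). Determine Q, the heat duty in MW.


Q = mdot * cp * dT / 1000
Q = 56.354 * 4.3019 * 10.573 / 1000
Q = 2.5632 MW


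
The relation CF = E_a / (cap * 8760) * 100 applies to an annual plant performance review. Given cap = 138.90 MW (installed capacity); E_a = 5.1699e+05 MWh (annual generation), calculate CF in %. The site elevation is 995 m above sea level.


CF = E_a / (cap * 8760) * 100
CF = 5.1699e+05 / (138.90 * 8760) * 100
CF = 42.489 %


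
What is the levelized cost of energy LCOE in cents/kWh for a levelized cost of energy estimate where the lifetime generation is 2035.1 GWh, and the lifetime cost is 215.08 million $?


LCOE = C_tot / E_tot * 100
LCOE = 215.08 / 2035.1 * 100
LCOE = 10.569 cents/kWh


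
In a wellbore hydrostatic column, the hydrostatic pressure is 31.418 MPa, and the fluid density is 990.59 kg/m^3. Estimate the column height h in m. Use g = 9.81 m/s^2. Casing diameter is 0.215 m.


h = P * 1e6 / (g * rho)
h = 31.418 * 1e6 / (9.81 * 990.59)
h = 3233.1 m


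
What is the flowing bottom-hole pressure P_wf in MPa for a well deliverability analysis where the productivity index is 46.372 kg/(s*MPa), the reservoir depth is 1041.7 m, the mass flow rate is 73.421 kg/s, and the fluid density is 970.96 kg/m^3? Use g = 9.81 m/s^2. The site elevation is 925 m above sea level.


Step 1: P_i = rho*g*h/1e6 = 970.96*9.81*1041.7/1e6 = 9.922315 MPa
Step 2: P_wf = P_i - mdot/PI = 9.922315 - 73.421/46.372 = 8.3390 MPa
P_wf = 8.3390 MPa


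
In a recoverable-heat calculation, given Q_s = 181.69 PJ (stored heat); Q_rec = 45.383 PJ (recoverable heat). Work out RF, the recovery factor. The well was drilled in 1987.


RF = Q_rec / Q_s
RF = 45.383 / 181.69
RF = 0.24978


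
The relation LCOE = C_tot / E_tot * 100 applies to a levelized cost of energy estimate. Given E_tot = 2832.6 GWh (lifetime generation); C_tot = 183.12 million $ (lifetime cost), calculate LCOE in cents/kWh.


LCOE = C_tot / E_tot * 100
LCOE = 183.12 / 2832.6 * 100
LCOE = 6.4647 cents/kWh


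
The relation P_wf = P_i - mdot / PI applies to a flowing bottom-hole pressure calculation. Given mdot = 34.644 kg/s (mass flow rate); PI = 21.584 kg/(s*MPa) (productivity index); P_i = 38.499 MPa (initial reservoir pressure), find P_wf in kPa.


P_wf = P_i - mdot / PI
P_wf = 38.499 - 34.644 / 21.584
P_wf = 36.89392 MPa
Convert: 36.89392 MPa * 1000.0 = 36894 kPa
P_wf = 36894 kPa


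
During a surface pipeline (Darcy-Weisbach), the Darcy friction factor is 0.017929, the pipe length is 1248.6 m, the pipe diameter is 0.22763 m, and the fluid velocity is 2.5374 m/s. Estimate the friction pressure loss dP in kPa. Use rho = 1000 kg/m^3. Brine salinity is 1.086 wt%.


dP = f * (L/D) * (rho*vel^2/2) / 1000
dP = 0.017929 * (1248.6/0.22763) * (1000*2.5374^2/2) / 1000
dP = 316.59 kPa


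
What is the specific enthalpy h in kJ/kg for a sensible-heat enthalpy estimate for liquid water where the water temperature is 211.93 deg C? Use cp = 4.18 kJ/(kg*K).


h = cp * T
h = 4.18 * 211.93
h = 885.87 kJ/kg


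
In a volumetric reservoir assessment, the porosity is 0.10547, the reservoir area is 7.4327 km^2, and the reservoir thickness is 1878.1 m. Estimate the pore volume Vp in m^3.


Vp = A * 1e6 * hr * phi
Vp = 7.4327 * 1e6 * 1878.1 * 0.10547
Vp = 1.4723e+09 m^3


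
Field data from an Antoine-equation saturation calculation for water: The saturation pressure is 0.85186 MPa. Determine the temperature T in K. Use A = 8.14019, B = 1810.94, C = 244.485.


T = B / (A - log10(P_sat * 760 / 0.101325)) - C
T = 1810.94 / (8.14019 - log10(0.85186 * 760 / 0.101325)) - 244.485
T = 173.2901 deg C
Convert to K: 173.2901 + 273.15 = 446.44 K
T = 446.44 K


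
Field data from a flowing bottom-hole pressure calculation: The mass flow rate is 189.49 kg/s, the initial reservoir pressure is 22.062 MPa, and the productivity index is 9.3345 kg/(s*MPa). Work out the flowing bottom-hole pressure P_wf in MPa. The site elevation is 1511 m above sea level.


P_wf = P_i - mdot / PI
P_wf = 22.062 - 189.49 / 9.3345
P_wf = 1.7620 MPa


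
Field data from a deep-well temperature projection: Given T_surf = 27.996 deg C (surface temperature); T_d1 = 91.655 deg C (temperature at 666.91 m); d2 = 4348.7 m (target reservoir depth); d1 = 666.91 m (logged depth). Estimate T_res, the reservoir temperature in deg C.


Step 1: grad = (T_d1 - T_surf)/d1 * 1000 = (91.655 - 27.996)/666.91 * 1000 = 95.45366 deg C/km
Step 2: T_res = T_surf + grad*d2/1000 = 27.996 + 95.45366*4348.7/1000 = 443.10 deg C
T_res = 443.10 deg C


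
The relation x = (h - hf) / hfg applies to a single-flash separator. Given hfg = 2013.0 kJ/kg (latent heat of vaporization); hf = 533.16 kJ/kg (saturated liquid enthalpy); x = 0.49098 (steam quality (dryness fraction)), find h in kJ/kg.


h = hf + x * hfg
h = 533.16 + 0.49098 * 2013.0
h = 1521.5 kJ/kg


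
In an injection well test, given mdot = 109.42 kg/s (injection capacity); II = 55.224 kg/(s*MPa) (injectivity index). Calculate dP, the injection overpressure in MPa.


dP = mdot * 1000 / II
dP = 109.42 * 1000 / 55.224
dP = 1981.385 kPa
Convert: 1981.385 kPa * 0.001 = 1.9814 MPa
dP = 1.9814 MPa


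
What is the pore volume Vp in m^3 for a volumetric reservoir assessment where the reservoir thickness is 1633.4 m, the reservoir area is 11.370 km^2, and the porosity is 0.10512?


Vp = A * 1e6 * hr * phi
Vp = 11.370 * 1e6 * 1633.4 * 0.10512
Vp = 1.9523e+09 m^3


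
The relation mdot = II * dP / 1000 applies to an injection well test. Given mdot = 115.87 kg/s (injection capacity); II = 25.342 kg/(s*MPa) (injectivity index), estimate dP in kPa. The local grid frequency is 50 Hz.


dP = mdot * 1000 / II
dP = 115.87 * 1000 / 25.342
dP = 4572.3 kPa


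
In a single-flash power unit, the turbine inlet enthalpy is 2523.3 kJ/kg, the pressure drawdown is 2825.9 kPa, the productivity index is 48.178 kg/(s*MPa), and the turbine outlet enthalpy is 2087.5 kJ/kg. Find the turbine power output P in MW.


Step 1: mdot = PI * dP / 1000 = 48.178 * 2825.9 / 1000 = 136.1462 kg/s
Step 2: P = mdot*(h_in - h_out)/1000 = 136.1462*(2523.3 - 2087.5)/1000 = 59.333 MW
P = 59.333 MW


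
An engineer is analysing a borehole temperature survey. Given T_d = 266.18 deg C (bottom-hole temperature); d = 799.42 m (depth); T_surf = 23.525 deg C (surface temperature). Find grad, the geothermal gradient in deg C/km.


grad = (T_d - T_surf) / d * 1000
grad = (266.18 - 23.525) / 799.42 * 1000
grad = 303.54 deg C/km


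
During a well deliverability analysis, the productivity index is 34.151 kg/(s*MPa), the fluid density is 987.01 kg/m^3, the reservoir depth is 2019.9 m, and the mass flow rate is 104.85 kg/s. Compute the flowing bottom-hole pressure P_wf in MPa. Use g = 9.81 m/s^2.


Step 1: P_i = rho*g*h/1e6 = 987.01*9.81*2019.9/1e6 = 19.55782 MPa
Step 2: P_wf = P_i - mdot/PI = 19.55782 - 104.85/34.151 = 16.488 MPa
P_wf = 16.488 MPa


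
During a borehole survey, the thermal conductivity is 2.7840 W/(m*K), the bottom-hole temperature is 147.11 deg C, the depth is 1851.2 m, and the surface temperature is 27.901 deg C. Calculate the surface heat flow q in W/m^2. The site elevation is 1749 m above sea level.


Step 1: grad = (T_d - T_surf)/d * 1000 = (147.11 - 27.901)/1851.2 * 1000 = 64.39553 deg C/km
Step 2: q = k * grad / 1000 = 2.784 * 64.39553 / 1000 = 0.17928 W/m^2
q = 0.17928 W/m^2


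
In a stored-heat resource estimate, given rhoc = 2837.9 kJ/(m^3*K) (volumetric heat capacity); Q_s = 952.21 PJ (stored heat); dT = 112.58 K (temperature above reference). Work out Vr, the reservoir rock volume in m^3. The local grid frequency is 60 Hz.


Vr = Q_s * 1e12 / (rhoc * dT)
Vr = 952.21 * 1e12 / (2837.9 * 112.58)
Vr = 2.9804e+09 m^3


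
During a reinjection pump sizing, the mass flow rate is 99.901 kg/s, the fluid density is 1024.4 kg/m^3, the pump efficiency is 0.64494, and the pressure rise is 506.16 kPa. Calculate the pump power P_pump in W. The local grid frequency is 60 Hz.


P_pump = mdot * dP / (rho * eta)
P_pump = 99.901 * 506.16 / (1024.4 * 0.64494)
P_pump = 76.53653 kW
Convert: 76.53653 kW * 1000.0 = 76537 W
P_pump = 76537 W


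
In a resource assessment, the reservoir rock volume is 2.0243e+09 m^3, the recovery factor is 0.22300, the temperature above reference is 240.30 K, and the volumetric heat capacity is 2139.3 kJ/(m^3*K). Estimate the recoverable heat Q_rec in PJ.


Step 1: Q_s = Vr*rhoc*dT/1e12 = 2.0243e+09*2139.3*240.3/1e12 = 1040.640 PJ
Step 2: Q_rec = Q_s * RF = 1040.640 * 0.223 = 232.06 PJ
Q_rec = 232.06 PJ


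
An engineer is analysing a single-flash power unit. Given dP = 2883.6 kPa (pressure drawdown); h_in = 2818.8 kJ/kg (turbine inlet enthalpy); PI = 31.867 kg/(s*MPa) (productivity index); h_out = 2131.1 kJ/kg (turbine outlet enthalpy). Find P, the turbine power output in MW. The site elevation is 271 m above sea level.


Step 1: mdot = PI * dP / 1000 = 31.867 * 2883.6 / 1000 = 91.89168 kg/s
Step 2: P = mdot*(h_in - h_out)/1000 = 91.89168*(2818.8 - 2131.1)/1000 = 63.194 MW
P = 63.194 MW


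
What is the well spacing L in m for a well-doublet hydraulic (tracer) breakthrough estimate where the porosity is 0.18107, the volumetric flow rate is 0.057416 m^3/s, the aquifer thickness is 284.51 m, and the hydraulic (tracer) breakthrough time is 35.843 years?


L = sqrt(t_bt*365.25*86400*3*Qv / (pi*hr*phi))
L = sqrt(35.843*365.25*86400*3*0.057416 / (pi*284.51*0.18107))
L = 1097.2 m


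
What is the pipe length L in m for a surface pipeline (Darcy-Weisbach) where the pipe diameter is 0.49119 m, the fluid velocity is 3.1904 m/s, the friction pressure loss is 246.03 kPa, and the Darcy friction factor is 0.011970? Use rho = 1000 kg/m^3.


L = dP*1000*D / (f*rho*vel^2/2)
L = 246.03*1000*0.49119 / (0.011970*1000*3.1904^2/2)
L = 1983.7 m


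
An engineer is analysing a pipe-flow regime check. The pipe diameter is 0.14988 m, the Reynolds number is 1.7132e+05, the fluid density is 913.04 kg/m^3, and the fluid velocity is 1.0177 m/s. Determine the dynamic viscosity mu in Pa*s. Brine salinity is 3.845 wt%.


mu = rho * vel * D / Re
mu = 913.04 * 1.0177 * 0.14988 / 1.7132e+05
mu = 0.00081292 Pa*s


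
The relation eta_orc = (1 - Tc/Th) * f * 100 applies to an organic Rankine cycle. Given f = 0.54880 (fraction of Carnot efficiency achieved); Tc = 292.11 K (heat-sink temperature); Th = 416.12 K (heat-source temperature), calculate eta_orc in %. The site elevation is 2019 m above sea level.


eta_orc = (1 - Tc/Th) * f * 100
eta_orc = (1 - 292.11/416.12) * 0.54880 * 100
eta_orc = 16.355 %


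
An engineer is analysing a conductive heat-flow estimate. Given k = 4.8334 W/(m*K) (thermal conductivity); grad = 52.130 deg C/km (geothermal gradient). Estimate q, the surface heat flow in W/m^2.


q = k * grad / 1000
q = 4.8334 * 52.130 / 1000
q = 0.25197 W/m^2


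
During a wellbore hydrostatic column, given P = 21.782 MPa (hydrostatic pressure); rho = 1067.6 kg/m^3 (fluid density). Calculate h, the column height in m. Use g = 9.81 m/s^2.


h = P * 1e6 / (g * rho)
h = 21.782 * 1e6 / (9.81 * 1067.6)
h = 2079.8 m


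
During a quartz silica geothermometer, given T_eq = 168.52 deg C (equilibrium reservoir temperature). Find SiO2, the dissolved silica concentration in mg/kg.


SiO2 = 10^(5.19 - 1309/(T_eq + 273.15))
SiO2 = 10^(5.19 - 1309/(168.52 + 273.15))
SiO2 = 168.36 mg/kg


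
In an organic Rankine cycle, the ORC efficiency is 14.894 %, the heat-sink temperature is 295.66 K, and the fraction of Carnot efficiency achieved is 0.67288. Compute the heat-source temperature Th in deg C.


Th = Tc / (1 - (eta_orc/100)/f)
Th = 295.66 / (1 - (14.894/100)/0.67288)
Th = 379.7070 K
Convert to deg C: 379.7070 - 273.15 = 106.56 deg C
Th = 106.56 deg C


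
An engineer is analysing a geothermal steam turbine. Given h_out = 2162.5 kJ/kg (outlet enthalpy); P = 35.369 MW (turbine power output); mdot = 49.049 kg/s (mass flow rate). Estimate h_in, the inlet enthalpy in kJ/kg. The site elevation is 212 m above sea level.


h_in = h_out + P * 1000 / mdot
h_in = 2162.5 + 35.369 * 1000 / 49.049
h_in = 2883.6 kJ/kg


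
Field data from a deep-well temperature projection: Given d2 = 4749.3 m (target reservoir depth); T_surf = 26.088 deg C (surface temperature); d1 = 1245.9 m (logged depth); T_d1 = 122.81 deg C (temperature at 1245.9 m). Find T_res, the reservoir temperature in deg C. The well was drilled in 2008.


Step 1: grad = (T_d1 - T_surf)/d1 * 1000 = (122.81 - 26.088)/1245.9 * 1000 = 77.63223 deg C/km
Step 2: T_res = T_surf + grad*d2/1000 = 26.088 + 77.63223*4749.3/1000 = 394.79 deg C
T_res = 394.79 deg C


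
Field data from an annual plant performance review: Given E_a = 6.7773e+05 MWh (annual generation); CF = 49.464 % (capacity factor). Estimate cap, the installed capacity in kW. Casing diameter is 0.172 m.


cap = E_a / (CF/100 * 8760)
cap = 6.7773e+05 / (49.464/100 * 8760)
cap = 156.4096 MW
Convert: 156.4096 MW * 1000.0 = 1.5641e+05 kW
cap = 1.5641e+05 kW


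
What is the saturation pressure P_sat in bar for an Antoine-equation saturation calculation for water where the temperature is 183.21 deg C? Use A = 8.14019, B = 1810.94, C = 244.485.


P_sat = 10^(A - B/(C + T)) / 760 * 0.101325
P_sat = 10^(8.14019 - 1810.94/(244.485 + 183.21)) / 760 * 0.101325
P_sat = 1.073761 MPa
Convert: 1.073761 MPa * 10.0 = 10.738 bar
P_sat = 10.738 bar


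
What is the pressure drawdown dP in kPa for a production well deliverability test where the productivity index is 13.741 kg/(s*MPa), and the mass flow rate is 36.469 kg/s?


dP = mdot * 1000 / PI
dP = 36.469 * 1000 / 13.741
dP = 2654.0 kPa


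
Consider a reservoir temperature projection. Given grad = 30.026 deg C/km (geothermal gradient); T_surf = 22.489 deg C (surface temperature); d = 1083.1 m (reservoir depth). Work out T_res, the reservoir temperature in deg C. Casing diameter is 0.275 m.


T_res = T_surf + grad * d / 1000
T_res = 22.489 + 30.026 * 1083.1 / 1000
T_res = 55.010 deg C


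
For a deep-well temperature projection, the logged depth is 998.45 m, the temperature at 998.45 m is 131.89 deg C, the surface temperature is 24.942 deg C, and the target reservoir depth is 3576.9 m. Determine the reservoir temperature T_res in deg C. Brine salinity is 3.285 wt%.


Step 1: grad = (T_d1 - T_surf)/d1 * 1000 = (131.89 - 24.942)/998.45 * 1000 = 107.1140 deg C/km
Step 2: T_res = T_surf + grad*d2/1000 = 24.942 + 107.1140*3576.9/1000 = 408.08 deg C
T_res = 408.08 deg C


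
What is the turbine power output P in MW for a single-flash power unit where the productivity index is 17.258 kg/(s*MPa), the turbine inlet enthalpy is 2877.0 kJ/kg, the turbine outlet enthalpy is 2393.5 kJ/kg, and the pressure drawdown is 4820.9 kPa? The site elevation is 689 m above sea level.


Step 1: mdot = PI * dP / 1000 = 17.258 * 4820.9 / 1000 = 83.19909 kg/s
Step 2: P = mdot*(h_in - h_out)/1000 = 83.19909*(2877.0 - 2393.5)/1000 = 40.227 MW
P = 40.227 MW


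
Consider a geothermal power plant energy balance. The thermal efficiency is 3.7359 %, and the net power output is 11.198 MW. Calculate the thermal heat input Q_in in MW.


Q_in = W_net / (eta / 100)
Q_in = 11.198 / (3.7359 / 100)
Q_in = 299.74 MW


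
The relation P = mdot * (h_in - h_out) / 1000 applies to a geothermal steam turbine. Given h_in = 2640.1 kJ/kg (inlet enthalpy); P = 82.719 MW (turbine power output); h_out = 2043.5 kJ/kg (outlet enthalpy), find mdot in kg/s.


mdot = P * 1000 / (h_in - h_out)
mdot = 82.719 * 1000 / (2640.1 - 2043.5)
mdot = 138.65 kg/s


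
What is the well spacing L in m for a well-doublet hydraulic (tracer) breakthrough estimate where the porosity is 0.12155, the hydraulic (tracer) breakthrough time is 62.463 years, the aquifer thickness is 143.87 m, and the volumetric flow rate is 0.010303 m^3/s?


L = sqrt(t_bt*365.25*86400*3*Qv / (pi*hr*phi))
L = sqrt(62.463*365.25*86400*3*0.010303 / (pi*143.87*0.12155))
L = 1053.1 m


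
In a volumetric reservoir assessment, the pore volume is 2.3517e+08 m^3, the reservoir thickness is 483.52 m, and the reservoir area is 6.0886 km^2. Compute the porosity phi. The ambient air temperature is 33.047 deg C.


phi = Vp / (A * 1e6 * hr)
phi = 2.3517e+08 / (6.0886 * 1e6 * 483.52)
phi = 0.079882


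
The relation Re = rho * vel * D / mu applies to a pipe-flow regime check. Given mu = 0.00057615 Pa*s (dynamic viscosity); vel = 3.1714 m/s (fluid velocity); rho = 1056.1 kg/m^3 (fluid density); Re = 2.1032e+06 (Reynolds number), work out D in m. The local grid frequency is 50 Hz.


D = Re * mu / (rho * vel)
D = 2.1032e+06 * 0.00057615 / (1056.1 * 3.1714)
D = 0.36179 m


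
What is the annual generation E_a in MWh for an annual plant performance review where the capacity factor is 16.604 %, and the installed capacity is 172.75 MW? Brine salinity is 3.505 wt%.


E_a = CF / 100 * cap * 8760
E_a = 16.604 / 100 * 172.75 * 8760
E_a = 2.5127e+05 MWh


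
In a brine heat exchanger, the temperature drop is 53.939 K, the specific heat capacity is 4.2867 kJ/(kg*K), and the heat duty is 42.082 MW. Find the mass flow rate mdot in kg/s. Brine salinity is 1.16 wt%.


mdot = Q * 1000 / (cp * dT)
mdot = 42.082 * 1000 / (4.2867 * 53.939)
mdot = 182.00 kg/s


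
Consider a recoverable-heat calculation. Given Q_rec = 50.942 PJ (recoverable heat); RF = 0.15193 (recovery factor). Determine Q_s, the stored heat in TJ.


Q_s = Q_rec / RF
Q_s = 50.942 / 0.15193
Q_s = 335.2992 PJ
Convert: 335.2992 PJ * 1000.0 = 3.3530e+05 TJ
Q_s = 3.3530e+05 TJ


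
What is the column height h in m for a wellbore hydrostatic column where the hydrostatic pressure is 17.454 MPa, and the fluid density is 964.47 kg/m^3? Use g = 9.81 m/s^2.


h = P * 1e6 / (g * rho)
h = 17.454 * 1e6 / (9.81 * 964.47)
h = 1844.7 m


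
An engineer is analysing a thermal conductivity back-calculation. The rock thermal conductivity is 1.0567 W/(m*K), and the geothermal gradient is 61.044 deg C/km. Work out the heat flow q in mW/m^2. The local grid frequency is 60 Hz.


q = k * grad / 1000
q = 1.0567 * 61.044 / 1000
q = 0.06450519 W/m^2
Convert: 0.06450519 W/m^2 * 1000.0 = 64.505 mW/m^2
q = 64.505 mW/m^2


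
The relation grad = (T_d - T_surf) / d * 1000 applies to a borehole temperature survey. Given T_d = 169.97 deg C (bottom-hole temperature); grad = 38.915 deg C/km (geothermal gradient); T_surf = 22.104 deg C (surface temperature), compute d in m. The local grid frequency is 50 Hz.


d = (T_d - T_surf) / grad * 1000
d = (169.97 - 22.104) / 38.915 * 1000
d = 3799.7 m


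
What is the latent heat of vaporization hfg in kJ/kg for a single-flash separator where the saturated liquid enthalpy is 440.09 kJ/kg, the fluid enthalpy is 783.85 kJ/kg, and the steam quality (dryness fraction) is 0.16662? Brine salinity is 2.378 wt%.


hfg = (h - hf) / x
hfg = (783.85 - 440.09) / 0.16662
hfg = 2063.1 kJ/kg


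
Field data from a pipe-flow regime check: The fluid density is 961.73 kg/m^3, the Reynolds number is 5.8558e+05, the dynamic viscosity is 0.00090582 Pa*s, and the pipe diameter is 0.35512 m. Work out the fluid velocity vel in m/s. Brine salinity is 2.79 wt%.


vel = Re * mu / (rho * D)
vel = 5.8558e+05 * 0.00090582 / (961.73 * 0.35512)
vel = 1.5531 m/s


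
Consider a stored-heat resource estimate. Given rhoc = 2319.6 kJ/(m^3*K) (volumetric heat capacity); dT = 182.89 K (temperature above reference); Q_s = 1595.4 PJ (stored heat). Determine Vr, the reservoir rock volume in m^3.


Vr = Q_s * 1e12 / (rhoc * dT)
Vr = 1595.4 * 1e12 / (2319.6 * 182.89)
Vr = 3.7607e+09 m^3


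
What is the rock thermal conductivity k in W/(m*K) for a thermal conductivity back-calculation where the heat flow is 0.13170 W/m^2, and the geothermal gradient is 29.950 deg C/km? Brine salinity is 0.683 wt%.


k = q / (grad / 1000)
k = 0.13170 / (29.950 / 1000)
k = 4.3973 W/(m*K)


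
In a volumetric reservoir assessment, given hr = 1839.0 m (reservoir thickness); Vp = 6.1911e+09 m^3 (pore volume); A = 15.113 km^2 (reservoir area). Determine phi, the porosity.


phi = Vp / (A * 1e6 * hr)
phi = 6.1911e+09 / (15.113 * 1e6 * 1839.0)
phi = 0.22276


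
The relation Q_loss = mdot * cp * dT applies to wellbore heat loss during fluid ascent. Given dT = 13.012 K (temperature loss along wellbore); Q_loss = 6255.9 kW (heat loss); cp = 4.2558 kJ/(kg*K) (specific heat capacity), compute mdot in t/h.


mdot = Q_loss / (cp * dT)
mdot = 6255.9 / (4.2558 * 13.012)
mdot = 112.9704 kg/s
Convert: 112.9704 kg/s * 3.6 = 406.69 t/h
mdot = 406.69 t/h


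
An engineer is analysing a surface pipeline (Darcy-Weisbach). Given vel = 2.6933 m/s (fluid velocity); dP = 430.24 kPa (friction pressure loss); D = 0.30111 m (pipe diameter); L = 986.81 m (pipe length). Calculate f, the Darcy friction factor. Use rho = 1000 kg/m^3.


f = dP*1000 / ((L/D)*(rho*vel^2/2))
f = 430.24*1000 / ((986.81/0.30111)*(1000*2.6933^2/2))
f = 0.036196


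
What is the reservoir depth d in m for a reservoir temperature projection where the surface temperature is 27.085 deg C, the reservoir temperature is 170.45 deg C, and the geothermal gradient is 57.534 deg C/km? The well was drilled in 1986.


d = (T_res - T_surf) / grad * 1000
d = (170.45 - 27.085) / 57.534 * 1000
d = 2491.8 m


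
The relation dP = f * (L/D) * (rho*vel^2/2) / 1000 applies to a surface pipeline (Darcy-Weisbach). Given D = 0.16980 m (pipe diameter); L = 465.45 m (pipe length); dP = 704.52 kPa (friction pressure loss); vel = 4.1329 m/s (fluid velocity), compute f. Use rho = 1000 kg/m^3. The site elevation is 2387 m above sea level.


f = dP*1000 / ((L/D)*(rho*vel^2/2))
f = 704.52*1000 / ((465.45/0.16980)*(1000*4.1329^2/2))
f = 0.030094


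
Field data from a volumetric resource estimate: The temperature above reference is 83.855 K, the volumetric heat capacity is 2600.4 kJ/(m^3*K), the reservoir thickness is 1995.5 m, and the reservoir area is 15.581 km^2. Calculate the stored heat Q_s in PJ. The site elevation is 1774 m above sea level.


Step 1: Vr = A*1e6*hr = 15.581*1e6*1995.5 = 3.109189e+10 m^3
Step 2: Q_s = Vr*rhoc*dT/1e12 = 3.109189e+10*2600.4*83.855/1e12 = 6779.8 PJ
Q_s = 6779.8 PJ


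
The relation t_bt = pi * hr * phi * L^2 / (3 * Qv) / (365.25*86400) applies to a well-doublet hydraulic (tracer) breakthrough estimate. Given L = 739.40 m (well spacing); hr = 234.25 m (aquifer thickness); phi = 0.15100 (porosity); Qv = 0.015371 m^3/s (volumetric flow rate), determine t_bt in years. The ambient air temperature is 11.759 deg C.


t_bt = pi * hr * phi * L^2 / (3 * Qv) / (365.25*86400)
t_bt = pi * 234.25 * 0.15100 * 739.40^2 / (3 * 0.015371) / (365.25*86400)
t_bt = 41.748 years


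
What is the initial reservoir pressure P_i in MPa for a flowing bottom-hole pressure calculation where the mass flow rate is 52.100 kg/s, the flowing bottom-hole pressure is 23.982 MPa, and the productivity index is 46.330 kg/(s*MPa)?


P_i = P_wf + mdot / PI
P_i = 23.982 + 52.100 / 46.330
P_i = 25.107 MPa


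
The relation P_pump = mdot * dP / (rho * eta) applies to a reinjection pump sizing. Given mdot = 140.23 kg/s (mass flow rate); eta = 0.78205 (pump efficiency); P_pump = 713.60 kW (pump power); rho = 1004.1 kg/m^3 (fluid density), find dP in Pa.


dP = P_pump * rho * eta / mdot
dP = 713.60 * 1004.1 * 0.78205 / 140.23
dP = 3995.999 kPa
Convert: 3995.999 kPa * 1000.0 = 3.9960e+06 Pa
dP = 3.9960e+06 Pa


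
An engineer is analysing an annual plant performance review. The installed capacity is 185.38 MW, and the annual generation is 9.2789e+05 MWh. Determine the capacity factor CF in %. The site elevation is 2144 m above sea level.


CF = E_a / (cap * 8760) * 100
CF = 9.2789e+05 / (185.38 * 8760) * 100
CF = 57.139 %


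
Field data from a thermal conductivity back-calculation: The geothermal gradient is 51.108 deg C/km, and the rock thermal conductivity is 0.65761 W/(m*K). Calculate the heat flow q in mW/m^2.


q = k * grad / 1000
q = 0.65761 * 51.108 / 1000
q = 0.03360913 W/m^2
Convert: 0.03360913 W/m^2 * 1000.0 = 33.609 mW/m^2
q = 33.609 mW/m^2
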